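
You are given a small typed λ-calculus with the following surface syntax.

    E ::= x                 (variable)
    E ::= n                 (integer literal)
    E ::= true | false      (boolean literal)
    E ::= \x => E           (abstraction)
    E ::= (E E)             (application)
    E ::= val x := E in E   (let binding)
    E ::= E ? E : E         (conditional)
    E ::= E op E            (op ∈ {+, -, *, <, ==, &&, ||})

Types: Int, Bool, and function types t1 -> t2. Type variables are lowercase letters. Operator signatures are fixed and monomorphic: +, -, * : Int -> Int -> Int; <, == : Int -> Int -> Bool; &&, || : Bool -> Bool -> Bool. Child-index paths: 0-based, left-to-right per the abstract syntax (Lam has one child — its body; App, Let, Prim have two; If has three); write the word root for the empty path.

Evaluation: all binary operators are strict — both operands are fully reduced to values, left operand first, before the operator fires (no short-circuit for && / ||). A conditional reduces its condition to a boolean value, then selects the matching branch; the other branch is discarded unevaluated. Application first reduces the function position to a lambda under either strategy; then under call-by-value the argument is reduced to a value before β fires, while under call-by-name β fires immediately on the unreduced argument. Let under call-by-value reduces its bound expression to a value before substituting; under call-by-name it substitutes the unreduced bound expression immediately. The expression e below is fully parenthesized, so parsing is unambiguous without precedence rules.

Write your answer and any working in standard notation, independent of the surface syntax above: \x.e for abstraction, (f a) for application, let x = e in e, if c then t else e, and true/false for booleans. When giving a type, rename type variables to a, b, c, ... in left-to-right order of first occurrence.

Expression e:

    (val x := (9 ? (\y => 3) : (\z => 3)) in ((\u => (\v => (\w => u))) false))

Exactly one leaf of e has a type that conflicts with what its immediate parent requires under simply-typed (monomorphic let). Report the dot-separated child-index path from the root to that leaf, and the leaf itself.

Answer: 0.0 : 9

Trace:
  unify Int ~ Bool
  FAIL: mismatch Int ~ Bool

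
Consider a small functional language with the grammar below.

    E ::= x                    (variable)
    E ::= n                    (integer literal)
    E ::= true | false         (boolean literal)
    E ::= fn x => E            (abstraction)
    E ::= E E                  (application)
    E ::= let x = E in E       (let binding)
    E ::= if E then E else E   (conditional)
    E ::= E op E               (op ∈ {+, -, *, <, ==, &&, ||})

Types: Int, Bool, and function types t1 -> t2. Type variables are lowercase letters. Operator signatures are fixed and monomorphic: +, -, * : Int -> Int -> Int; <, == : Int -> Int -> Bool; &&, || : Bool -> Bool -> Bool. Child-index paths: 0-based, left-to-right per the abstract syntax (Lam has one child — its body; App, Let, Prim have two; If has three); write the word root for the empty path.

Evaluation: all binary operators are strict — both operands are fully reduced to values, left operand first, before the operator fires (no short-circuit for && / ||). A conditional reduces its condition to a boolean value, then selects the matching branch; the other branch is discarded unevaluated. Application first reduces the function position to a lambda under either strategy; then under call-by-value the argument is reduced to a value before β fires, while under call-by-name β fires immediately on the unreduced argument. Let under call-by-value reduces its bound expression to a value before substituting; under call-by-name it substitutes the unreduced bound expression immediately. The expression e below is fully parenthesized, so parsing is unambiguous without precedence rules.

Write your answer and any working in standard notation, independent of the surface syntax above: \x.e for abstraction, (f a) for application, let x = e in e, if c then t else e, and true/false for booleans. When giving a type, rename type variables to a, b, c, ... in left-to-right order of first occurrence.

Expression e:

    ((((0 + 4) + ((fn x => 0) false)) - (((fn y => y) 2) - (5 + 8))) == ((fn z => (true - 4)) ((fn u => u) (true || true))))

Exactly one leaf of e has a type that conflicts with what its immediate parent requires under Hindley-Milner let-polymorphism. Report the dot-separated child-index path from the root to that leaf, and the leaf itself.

Answer: 1.0.0.0 : true

Trace:
  unify Int ~ Int
  unify Int ~ Int
  unify Int ~ Int
\x._ : a -> Int
  unify a -> Int ~ Bool -> b
  unify a ~ Bool
  unify Int ~ b
_ _ : Int
  unify Int ~ Int
  unify Int ~ Int
y : c
\y._ : c -> c
  unify c -> c ~ Int -> d
  unify c ~ Int
  unify Int ~ d
_ _ : Int
  unify Int ~ Int
  unify Int ~ Int
  unify Int ~ Int
  unify Int ~ Int
  unify Int ~ Int
  unify Int ~ Int
  unify Bool ~ Int
  FAIL: mismatch Bool ~ Int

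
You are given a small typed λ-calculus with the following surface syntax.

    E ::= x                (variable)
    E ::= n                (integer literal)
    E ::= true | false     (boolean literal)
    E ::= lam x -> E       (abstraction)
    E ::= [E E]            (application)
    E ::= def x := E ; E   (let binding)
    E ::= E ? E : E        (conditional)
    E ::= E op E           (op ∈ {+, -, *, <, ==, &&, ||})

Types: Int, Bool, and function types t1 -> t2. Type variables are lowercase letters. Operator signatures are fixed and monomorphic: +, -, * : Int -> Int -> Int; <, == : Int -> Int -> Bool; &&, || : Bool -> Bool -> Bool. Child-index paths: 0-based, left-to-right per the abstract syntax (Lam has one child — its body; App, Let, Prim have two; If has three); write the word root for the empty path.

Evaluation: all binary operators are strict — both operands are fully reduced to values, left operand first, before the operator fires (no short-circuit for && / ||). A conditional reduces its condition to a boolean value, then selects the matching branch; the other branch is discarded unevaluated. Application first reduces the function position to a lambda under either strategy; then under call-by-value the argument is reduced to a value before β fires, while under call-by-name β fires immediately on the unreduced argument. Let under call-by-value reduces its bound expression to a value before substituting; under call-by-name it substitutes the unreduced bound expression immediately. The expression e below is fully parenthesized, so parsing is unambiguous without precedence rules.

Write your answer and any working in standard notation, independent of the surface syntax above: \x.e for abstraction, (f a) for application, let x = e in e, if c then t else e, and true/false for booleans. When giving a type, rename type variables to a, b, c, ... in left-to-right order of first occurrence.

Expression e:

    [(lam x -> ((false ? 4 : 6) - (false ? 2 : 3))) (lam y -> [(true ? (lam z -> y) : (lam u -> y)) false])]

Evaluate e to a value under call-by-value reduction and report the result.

Answer: 3

Trace:
step 0: ((\x.((if false then 4 else 6) - (if false then 2 else 3))) (\y.((if true then (\z.y) else (\u.y)) false)))
step 1: [beta@root] ((if false then 4 else 6) - (if false then 2 else 3))
step 2: [if@0] (6 - (if false then 2 else 3))
step 3: [if@1] (6 - 3)
step 4: [delta@root] 3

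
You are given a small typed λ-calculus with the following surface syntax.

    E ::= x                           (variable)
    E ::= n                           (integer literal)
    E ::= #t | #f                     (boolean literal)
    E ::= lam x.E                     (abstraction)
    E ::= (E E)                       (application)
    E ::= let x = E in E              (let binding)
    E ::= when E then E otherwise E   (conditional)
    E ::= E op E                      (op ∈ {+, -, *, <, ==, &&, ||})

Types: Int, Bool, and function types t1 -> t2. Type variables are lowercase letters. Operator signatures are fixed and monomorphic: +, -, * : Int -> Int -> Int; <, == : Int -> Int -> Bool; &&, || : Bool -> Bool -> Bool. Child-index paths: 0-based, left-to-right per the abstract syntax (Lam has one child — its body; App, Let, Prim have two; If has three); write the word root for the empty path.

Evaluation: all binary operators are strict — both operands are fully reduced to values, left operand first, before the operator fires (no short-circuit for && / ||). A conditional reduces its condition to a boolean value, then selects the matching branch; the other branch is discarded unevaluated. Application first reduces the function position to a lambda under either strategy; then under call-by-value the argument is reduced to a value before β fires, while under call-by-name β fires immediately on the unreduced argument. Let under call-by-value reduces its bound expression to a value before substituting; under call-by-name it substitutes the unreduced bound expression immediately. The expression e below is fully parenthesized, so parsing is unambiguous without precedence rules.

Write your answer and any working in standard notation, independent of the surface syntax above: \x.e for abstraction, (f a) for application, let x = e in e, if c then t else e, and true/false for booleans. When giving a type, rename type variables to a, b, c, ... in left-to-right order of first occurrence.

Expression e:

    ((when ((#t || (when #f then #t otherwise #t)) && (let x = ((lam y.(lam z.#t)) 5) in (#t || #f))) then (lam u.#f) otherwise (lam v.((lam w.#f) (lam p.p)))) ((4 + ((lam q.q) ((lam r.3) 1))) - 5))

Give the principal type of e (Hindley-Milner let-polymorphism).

Answer: Bool

Working:
  unify Bool ~ Bool
  unify Bool ~ Bool
  unify Bool ~ Bool
  unify Bool ~ Bool
  unify Bool ~ Bool
\z._ : b -> Bool
\y._ : a -> b -> Bool
  unify a -> b -> Bool ~ Int -> c
  unify a ~ Int
  unify b -> Bool ~ c
_ _ : b -> Bool
let x : forall. b -> Bool
  unify Bool ~ Bool
  unify Bool ~ Bool
  unify Bool ~ Bool
  unify Bool ~ Bool
\u._ : d -> Bool
\w._ : f -> Bool
p : g
\p._ : g -> g
  unify f -> Bool ~ (g -> g) -> h
  unify f ~ g -> g
  unify Bool ~ h
_ _ : Bool
\v._ : e -> Bool
  unify d -> Bool ~ e -> Bool
  unify d ~ e
  unify Bool ~ Bool
  unify Int ~ Int
q : i
\q._ : i -> i
\r._ : j -> Int
  unify j -> Int ~ Int -> k
  unify j ~ Int
  unify Int ~ k
_ _ : Int
  unify i -> i ~ Int -> l
  unify i ~ Int
  unify Int ~ l
_ _ : Int
  unify Int ~ Int
  unify Int ~ Int
  unify Int ~ Int
  unify e -> Bool ~ Int -> m
  unify e ~ Int
  unify Bool ~ m
_ _ : Bool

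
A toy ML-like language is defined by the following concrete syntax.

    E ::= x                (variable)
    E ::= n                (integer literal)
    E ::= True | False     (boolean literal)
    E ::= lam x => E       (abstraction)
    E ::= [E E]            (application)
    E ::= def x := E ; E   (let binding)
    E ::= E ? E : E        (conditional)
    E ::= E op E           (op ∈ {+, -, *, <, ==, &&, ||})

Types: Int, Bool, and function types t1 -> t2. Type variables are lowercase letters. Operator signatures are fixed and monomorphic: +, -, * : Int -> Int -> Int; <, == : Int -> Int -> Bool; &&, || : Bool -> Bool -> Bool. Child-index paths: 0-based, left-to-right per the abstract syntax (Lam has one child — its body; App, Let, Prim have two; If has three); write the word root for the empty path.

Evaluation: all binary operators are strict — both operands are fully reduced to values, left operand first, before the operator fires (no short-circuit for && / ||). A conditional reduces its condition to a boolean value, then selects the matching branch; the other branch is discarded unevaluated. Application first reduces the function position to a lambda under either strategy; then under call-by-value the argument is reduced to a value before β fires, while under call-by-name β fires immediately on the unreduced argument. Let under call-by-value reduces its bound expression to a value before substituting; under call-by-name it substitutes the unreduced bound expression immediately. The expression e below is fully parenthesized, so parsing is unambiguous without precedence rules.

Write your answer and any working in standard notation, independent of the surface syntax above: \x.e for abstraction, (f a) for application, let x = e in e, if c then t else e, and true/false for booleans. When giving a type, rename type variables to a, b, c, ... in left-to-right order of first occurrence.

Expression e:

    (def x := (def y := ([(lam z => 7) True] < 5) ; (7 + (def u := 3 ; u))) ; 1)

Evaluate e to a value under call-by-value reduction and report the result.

Working:
step 0: (let x = (let y = (((\z.7) true) < 5) in (7 + (let u = 3 in u))) in 1)
step 1: [beta@0.0.0] (let x = (let y = (7 < 5) in (7 + (let u = 3 in u))) in 1)
step 2: [delta@0.0] (let x = (let y = false in (7 + (let u = 3 in u))) in 1)
step 3: [let@0] (let x = (7 + (let u = 3 in u)) in 1)
step 4: [let@0.1] (let x = (7 + 3) in 1)
step 5: [delta@0] (let x = 10 in 1)
step 6: [let@root] 1

Answer: 1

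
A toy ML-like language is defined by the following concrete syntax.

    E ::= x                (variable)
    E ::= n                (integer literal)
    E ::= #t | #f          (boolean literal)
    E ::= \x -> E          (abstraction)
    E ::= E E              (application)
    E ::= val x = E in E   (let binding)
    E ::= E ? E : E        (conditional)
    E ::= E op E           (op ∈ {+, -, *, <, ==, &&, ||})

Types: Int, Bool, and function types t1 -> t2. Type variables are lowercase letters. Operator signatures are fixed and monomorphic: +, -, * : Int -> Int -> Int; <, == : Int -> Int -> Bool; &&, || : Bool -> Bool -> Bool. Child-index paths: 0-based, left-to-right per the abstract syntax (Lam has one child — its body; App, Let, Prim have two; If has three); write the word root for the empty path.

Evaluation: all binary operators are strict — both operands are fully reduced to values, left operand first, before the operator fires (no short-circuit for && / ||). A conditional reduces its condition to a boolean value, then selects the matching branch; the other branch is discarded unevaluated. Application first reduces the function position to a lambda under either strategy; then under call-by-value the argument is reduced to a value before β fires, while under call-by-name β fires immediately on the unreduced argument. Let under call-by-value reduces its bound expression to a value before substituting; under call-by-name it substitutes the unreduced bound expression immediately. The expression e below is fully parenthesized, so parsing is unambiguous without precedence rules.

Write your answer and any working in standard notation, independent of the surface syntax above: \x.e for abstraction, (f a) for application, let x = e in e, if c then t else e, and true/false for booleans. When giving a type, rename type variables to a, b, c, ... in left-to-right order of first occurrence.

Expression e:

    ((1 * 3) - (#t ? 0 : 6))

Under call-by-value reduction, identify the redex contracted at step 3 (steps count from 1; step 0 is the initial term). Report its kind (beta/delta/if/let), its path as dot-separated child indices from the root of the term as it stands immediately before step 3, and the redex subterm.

Answer: delta at root : (3 - 0)

Trace:
step 0: ((1 * 3) - (if true then 0 else 6))
step 1: [delta@0] (3 - (if true then 0 else 6))
step 2: [if@1] (3 - 0)
step 3: [delta@root] 3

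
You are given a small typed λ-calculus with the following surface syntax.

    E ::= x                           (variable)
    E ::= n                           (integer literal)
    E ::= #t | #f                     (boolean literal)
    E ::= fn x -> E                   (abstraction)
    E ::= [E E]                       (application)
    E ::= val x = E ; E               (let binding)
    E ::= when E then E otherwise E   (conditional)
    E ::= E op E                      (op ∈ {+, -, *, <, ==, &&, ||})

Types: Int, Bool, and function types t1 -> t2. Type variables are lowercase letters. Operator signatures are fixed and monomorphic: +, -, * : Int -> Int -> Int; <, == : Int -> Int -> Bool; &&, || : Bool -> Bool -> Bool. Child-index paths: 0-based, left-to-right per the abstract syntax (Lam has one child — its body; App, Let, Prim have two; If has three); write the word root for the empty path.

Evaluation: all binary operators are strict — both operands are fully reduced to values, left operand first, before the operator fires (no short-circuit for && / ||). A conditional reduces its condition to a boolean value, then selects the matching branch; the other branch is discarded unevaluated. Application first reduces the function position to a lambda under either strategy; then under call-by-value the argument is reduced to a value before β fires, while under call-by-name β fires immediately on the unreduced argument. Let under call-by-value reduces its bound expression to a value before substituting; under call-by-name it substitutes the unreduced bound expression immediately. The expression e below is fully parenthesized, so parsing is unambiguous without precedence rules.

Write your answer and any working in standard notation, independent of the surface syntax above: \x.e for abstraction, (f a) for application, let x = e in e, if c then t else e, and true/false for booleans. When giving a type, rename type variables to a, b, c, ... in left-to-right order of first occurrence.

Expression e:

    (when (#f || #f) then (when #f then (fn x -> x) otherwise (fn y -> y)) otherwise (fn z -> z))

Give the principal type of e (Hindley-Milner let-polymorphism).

Answer: a -> a

Derivation:
  unify Bool ~ Bool
  unify Bool ~ Bool
  unify Bool ~ Bool
  unify Bool ~ Bool
x : a
\x._ : a -> a
y : b
\y._ : b -> b
  unify a -> a ~ b -> b
  unify a ~ b
  unify b ~ b
z : c
\z._ : c -> c
  unify b -> b ~ c -> c
  unify b ~ c
  unify c ~ c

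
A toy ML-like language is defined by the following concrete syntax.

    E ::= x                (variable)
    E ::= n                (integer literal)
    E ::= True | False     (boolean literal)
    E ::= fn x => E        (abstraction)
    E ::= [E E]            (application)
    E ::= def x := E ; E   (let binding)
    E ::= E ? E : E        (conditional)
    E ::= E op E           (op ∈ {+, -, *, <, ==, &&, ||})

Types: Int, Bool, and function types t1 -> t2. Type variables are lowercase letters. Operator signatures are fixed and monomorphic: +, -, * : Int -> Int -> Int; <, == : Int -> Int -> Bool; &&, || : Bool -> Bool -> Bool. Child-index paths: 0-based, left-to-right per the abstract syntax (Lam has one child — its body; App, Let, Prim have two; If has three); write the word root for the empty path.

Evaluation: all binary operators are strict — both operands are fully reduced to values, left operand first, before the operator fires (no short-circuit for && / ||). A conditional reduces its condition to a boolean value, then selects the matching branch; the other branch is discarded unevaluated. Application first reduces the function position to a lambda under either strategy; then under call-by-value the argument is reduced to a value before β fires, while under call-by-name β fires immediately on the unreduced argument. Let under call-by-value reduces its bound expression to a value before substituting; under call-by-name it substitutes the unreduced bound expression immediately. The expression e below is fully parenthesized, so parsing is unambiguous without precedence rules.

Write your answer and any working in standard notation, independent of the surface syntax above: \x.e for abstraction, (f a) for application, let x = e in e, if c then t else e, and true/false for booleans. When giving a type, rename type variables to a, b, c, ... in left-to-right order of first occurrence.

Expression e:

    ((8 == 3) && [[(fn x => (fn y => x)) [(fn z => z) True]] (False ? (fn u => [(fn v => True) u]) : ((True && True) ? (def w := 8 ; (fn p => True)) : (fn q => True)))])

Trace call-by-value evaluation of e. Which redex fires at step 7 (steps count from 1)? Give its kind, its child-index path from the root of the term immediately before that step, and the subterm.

Working:
step 0: ((8 == 3) && (((\x.(\y.x)) ((\z.z) true)) (if false then (\u.((\v.true) u)) else (if (true && true) then (let w = 8 in (\p.true)) else (\q.true)))))
step 1: [delta@0] (false && (((\x.(\y.x)) ((\z.z) true)) (if false then (\u.((\v.true) u)) else (if (true && true) then (let w = 8 in (\p.true)) else (\q.true)))))
step 2: [beta@1.0.1] (false && (((\x.(\y.x)) true) (if false then (\u.((\v.true) u)) else (if (true && true) then (let w = 8 in (\p.true)) else (\q.true)))))
step 3: [beta@1.0] (false && ((\y.true) (if false then (\u.((\v.true) u)) else (if (true && true) then (let w = 8 in (\p.true)) else (\q.true)))))
step 4: [if@1.1] (false && ((\y.true) (if (true && true) then (let w = 8 in (\p.true)) else (\q.true))))
step 5: [delta@1.1.0] (false && ((\y.true) (if true then (let w = 8 in (\p.true)) else (\q.true))))
step 6: [if@1.1] (false && ((\y.true) (let w = 8 in (\p.true))))
step 7: [let@1.1] (false && ((\y.true) (\p.true)))

Answer: let at 1.1 : (let w = 8 in (\p.true))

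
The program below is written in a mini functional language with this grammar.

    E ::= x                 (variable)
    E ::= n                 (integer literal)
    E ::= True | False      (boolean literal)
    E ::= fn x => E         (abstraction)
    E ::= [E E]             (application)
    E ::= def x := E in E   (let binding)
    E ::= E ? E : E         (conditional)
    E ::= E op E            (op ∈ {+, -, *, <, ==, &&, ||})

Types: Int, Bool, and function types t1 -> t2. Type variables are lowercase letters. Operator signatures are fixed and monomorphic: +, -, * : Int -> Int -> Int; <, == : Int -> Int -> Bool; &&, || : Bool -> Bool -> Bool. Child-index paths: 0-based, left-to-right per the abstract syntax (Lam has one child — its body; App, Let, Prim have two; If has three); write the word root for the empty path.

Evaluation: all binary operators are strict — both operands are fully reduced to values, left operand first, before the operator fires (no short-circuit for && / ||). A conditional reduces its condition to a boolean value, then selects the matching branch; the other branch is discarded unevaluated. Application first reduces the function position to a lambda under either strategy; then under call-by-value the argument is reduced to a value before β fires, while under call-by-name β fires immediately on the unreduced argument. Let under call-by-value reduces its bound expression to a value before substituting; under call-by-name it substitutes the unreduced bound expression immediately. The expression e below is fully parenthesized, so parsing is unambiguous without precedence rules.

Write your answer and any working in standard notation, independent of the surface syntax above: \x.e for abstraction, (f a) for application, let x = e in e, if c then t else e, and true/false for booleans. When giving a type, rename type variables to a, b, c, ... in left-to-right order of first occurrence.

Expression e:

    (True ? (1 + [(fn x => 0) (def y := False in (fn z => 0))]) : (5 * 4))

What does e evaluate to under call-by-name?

Answer: 1

Working:
step 0: (if true then (1 + ((\x.0) (let y = false in (\z.0)))) else (5 * 4))
step 1: [if@root] (1 + ((\x.0) (let y = false in (\z.0))))
step 2: [beta@1] (1 + 0)
step 3: [delta@root] 1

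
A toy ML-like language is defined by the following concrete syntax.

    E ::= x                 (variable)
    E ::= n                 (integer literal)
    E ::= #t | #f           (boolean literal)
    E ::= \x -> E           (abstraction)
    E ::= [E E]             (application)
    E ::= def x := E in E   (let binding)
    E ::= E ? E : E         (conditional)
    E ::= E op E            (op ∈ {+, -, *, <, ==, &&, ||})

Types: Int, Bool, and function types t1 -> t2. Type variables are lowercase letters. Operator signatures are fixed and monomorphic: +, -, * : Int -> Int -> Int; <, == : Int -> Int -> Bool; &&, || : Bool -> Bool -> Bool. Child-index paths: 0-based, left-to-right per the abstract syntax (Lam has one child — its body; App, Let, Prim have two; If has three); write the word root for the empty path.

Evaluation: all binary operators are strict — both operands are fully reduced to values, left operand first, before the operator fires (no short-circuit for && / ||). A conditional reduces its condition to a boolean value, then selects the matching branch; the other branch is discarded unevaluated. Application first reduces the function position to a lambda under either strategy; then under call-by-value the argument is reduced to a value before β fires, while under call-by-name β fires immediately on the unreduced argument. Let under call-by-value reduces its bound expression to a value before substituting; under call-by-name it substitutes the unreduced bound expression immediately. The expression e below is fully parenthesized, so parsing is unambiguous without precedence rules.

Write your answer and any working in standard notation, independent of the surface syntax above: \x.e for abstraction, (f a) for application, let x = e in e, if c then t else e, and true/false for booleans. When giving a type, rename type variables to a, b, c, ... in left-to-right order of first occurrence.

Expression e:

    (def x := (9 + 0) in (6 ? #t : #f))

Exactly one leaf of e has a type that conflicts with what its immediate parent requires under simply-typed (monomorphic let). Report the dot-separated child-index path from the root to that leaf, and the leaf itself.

Trace:
  unify Int ~ Int
  unify Int ~ Int
let x : Int
  unify Int ~ Bool
  FAIL: mismatch Int ~ Bool

Answer: 1.0 : 6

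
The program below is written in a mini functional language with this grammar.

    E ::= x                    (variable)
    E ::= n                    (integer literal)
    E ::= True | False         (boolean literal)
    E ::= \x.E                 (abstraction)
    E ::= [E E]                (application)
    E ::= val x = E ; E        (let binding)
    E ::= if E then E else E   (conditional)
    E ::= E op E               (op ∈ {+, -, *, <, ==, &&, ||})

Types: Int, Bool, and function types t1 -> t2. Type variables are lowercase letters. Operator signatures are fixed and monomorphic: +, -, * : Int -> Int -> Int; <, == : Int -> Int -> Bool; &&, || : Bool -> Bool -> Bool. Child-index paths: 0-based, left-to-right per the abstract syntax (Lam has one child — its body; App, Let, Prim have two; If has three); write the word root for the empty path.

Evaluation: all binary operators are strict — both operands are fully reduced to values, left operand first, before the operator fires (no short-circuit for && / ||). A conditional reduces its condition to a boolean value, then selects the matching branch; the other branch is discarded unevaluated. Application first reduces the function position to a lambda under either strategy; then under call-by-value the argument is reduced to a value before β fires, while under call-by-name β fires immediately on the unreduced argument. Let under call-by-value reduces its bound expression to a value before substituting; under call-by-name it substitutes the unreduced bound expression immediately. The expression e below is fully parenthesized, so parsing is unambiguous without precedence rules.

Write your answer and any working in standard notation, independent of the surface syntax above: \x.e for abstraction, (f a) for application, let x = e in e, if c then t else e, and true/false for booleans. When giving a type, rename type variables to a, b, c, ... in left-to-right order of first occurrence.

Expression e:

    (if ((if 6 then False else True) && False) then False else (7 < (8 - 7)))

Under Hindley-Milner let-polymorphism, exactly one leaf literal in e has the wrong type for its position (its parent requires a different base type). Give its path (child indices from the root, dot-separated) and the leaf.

Derivation:
  unify Int ~ Bool
  FAIL: mismatch Int ~ Bool

Answer: 0.0.0 : 6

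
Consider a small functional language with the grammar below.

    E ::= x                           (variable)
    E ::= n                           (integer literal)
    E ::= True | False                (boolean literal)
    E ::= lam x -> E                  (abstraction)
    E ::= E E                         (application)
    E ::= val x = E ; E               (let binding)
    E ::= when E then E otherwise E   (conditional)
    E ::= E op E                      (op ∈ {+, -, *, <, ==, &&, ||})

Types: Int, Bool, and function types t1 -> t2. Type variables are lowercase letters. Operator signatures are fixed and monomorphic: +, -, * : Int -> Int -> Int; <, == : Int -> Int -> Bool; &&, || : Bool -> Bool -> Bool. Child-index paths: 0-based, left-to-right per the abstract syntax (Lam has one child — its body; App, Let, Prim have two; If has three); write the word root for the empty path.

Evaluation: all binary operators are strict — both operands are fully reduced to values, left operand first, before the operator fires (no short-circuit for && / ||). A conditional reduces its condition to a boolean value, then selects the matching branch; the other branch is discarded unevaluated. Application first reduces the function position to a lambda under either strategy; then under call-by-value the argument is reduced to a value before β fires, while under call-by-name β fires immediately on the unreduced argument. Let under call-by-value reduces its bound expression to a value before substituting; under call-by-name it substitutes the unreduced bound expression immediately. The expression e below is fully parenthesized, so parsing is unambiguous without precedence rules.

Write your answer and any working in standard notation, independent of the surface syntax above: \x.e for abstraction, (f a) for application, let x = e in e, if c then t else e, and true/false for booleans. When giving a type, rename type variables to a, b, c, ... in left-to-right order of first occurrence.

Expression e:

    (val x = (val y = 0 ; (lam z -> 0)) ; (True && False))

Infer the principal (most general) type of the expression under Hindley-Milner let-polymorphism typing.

Trace:
let y : Int
\z._ : a -> Int
let x : forall. a -> Int
  unify Bool ~ Bool
  unify Bool ~ Bool

Answer: Bool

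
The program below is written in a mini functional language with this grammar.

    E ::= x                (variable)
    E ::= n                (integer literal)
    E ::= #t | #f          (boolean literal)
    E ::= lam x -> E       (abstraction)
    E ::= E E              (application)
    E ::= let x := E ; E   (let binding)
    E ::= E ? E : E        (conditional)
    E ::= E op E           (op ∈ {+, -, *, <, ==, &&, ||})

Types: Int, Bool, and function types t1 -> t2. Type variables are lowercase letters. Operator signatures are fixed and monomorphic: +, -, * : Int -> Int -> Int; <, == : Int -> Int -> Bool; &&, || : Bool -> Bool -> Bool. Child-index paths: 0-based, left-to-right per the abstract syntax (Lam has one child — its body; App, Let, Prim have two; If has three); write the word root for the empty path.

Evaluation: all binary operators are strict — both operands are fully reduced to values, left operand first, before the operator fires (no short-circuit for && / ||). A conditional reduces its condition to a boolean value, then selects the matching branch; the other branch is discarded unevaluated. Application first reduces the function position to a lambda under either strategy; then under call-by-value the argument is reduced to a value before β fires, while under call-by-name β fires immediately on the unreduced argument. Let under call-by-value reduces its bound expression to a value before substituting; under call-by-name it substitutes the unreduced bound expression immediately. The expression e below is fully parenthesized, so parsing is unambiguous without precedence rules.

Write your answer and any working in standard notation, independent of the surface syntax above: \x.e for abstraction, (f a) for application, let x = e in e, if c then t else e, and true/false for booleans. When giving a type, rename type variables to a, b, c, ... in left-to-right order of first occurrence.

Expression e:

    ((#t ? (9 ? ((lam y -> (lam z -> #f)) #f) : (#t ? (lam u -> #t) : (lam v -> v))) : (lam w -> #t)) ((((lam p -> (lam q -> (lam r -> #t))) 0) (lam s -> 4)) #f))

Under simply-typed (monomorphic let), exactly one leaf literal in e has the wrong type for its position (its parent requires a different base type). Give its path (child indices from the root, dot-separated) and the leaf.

Trace:
  unify Bool ~ Bool
  unify Int ~ Bool
  FAIL: mismatch Int ~ Bool

Answer: 0.1.0 : 9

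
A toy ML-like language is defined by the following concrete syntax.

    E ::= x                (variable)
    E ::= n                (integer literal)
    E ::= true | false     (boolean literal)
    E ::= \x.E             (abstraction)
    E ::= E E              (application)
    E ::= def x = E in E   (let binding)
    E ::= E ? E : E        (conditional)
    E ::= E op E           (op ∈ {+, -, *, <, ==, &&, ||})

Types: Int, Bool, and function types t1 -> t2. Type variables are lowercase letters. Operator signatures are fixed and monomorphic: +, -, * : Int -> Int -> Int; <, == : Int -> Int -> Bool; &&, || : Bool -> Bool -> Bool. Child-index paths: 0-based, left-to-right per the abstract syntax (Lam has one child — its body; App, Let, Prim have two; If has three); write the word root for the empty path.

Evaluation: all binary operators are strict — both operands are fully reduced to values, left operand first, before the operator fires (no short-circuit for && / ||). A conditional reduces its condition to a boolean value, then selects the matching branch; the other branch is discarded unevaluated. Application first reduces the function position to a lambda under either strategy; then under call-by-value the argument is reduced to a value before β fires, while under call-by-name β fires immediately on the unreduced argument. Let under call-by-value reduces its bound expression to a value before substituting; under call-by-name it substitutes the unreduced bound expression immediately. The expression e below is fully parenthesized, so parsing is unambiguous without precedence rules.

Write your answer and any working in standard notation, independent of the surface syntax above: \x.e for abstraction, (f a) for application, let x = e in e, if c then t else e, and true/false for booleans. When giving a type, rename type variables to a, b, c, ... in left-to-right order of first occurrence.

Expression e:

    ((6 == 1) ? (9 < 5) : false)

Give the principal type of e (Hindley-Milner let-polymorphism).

Working:
  unify Int ~ Int
  unify Int ~ Int
  unify Bool ~ Bool
  unify Int ~ Int
  unify Int ~ Int
  unify Bool ~ Bool

Answer: Bool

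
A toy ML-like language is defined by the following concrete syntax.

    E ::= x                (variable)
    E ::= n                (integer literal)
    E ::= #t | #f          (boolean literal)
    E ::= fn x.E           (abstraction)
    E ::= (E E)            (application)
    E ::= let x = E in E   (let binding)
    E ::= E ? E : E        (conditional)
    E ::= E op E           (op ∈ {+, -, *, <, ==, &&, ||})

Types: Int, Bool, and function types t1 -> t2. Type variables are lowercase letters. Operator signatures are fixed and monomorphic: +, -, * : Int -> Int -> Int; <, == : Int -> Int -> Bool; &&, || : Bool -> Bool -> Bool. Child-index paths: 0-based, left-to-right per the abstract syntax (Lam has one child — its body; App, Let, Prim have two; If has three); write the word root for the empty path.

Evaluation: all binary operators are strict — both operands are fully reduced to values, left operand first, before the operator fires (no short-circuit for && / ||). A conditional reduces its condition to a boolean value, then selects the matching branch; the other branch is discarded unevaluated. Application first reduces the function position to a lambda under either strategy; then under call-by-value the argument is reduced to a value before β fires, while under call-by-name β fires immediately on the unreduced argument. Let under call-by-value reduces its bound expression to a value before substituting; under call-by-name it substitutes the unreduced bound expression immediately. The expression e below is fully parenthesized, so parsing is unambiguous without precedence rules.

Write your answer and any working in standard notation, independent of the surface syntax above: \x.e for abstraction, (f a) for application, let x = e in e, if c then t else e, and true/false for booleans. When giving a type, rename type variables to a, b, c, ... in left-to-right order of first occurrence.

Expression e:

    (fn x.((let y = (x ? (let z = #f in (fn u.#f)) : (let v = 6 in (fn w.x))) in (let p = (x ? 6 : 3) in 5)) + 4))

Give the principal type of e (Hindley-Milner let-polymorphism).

Derivation:
x : a
  unify a ~ Bool
let z : Bool
\u._ : b -> Bool
let v : Int
x : Bool
\w._ : c -> Bool
  unify b -> Bool ~ c -> Bool
  unify b ~ c
  unify Bool ~ Bool
let y : forall. c -> Bool
x : Bool
  unify Bool ~ Bool
  unify Int ~ Int
let p : Int
  unify Int ~ Int
  unify Int ~ Int
\x._ : Bool -> Int

Answer: Bool -> Int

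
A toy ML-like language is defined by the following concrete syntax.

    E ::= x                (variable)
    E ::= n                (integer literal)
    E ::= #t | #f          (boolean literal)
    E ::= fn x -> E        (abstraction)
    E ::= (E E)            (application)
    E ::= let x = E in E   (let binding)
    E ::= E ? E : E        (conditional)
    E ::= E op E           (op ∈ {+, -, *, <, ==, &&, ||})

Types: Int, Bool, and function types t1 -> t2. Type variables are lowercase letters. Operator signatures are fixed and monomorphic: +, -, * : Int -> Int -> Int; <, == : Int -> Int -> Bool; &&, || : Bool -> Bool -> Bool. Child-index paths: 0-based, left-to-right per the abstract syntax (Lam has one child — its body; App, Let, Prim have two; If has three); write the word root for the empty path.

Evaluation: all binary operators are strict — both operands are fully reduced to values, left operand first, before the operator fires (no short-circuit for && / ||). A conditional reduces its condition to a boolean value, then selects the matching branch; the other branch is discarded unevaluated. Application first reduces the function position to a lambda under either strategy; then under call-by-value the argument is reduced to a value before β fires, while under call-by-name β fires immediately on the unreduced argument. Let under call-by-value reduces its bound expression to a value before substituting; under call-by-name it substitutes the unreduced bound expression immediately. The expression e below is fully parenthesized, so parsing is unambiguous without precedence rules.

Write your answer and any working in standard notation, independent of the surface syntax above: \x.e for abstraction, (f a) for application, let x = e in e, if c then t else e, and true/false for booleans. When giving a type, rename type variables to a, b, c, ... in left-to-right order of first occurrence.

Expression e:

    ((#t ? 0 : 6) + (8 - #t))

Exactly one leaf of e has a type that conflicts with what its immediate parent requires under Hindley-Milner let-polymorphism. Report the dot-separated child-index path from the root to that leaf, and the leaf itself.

Answer: 1.1 : true

Working:
  unify Bool ~ Bool
  unify Int ~ Int
  unify Int ~ Int
  unify Int ~ Int
  unify Bool ~ Int
  FAIL: mismatch Bool ~ Int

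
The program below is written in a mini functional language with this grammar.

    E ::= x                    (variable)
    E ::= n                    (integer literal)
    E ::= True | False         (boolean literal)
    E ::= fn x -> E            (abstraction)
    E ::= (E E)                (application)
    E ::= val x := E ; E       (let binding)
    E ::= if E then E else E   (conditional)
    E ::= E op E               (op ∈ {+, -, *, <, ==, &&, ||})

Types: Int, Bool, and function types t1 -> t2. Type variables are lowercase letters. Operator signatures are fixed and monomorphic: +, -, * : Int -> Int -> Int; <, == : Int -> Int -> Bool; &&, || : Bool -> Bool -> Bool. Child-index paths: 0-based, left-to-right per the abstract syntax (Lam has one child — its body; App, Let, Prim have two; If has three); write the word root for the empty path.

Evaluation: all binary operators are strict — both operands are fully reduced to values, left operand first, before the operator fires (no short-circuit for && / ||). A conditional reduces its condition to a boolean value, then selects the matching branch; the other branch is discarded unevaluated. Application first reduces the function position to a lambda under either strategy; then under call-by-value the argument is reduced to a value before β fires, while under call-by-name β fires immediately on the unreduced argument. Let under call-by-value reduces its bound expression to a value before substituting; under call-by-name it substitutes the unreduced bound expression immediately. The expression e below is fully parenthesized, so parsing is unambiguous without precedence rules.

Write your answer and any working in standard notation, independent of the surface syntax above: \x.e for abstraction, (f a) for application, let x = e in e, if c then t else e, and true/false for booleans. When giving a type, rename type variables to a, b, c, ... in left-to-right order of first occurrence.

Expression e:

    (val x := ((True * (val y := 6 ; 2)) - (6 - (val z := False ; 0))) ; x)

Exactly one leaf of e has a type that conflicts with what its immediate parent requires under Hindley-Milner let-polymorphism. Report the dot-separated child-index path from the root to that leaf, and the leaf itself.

Trace:
  unify Bool ~ Int
  FAIL: mismatch Bool ~ Int

Answer: 0.0.0 : true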